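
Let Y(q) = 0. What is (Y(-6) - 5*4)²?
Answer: 400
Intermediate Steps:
(Y(-6) - 5*4)² = (0 - 5*4)² = (0 - 20)² = (-20)² = 400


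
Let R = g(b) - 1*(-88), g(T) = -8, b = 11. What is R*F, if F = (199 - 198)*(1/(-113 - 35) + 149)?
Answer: 441020/37 ≈ 11919.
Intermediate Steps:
R = 80 (R = -8 - 1*(-88) = -8 + 88 = 80)
F = 22051/148 (F = 1*(1/(-148) + 149) = 1*(-1/148 + 149) = 1*(22051/148) = 22051/148 ≈ 148.99)
R*F = 80*(22051/148) = 441020/37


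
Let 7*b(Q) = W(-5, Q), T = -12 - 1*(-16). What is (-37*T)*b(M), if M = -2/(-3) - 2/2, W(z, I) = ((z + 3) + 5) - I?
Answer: -1480/21 ≈ -70.476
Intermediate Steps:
W(z, I) = 8 + z - I (W(z, I) = ((3 + z) + 5) - I = (8 + z) - I = 8 + z - I)
M = -⅓ (M = -2*(-⅓) - 2*½ = ⅔ - 1 = -⅓ ≈ -0.33333)
T = 4 (T = -12 + 16 = 4)
b(Q) = 3/7 - Q/7 (b(Q) = (8 - 5 - Q)/7 = (3 - Q)/7 = 3/7 - Q/7)
(-37*T)*b(M) = (-37*4)*(3/7 - ⅐*(-⅓)) = -148*(3/7 + 1/21) = -148*10/21 = -1480/21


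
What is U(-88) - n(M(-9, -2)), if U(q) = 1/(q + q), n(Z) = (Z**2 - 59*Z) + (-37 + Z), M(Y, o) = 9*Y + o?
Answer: -2053217/176 ≈ -11666.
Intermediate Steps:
M(Y, o) = o + 9*Y
n(Z) = -37 + Z**2 - 58*Z
U(q) = 1/(2*q)
U(-88) - n(M(-9, -2)) = (1/2)/(-88) - (-37 + (-2 + 9*(-9))**2 - 58*(-2 + 9*(-9))) = (1/2)*(-1/88) - (-37 + (-2 - 81)**2 - 58*(-2 - 81)) = -1/176 - (-37 + (-83)**2 - 58*(-83)) = -1/176 - (-37 + 6889 + 4814) = -1/176 - 1*11666 = -1/176 - 11666 = -2053217/176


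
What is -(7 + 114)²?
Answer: -14641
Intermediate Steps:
-(7 + 114)² = -1*121² = -1*14641 = -14641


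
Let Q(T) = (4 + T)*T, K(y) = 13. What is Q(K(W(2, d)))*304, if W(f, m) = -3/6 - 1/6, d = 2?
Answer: 67184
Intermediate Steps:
W(f, m) = -2/3 (W(f, m) = -3*1/6 - 1*1/6 = -1/2 - 1/6 = -2/3)
Q(T) = T*(4 + T)
Q(K(W(2, d)))*304 = (13*(4 + 13))*304 = (13*17)*304 = 221*304 = 67184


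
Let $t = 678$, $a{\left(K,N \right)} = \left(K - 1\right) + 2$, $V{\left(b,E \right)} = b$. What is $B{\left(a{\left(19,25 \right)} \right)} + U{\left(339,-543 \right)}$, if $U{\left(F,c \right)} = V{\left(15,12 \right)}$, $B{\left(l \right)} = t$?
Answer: $693$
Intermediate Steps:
$a{\left(K,N \right)} = 1 + K$ ($a{\left(K,N \right)} = \left(-1 + K\right) + 2 = 1 + K$)
$B{\left(l \right)} = 678$
$U{\left(F,c \right)} = 15$
$B{\left(a{\left(19,25 \right)} \right)} + U{\left(339,-543 \right)} = 678 + 15 = 693$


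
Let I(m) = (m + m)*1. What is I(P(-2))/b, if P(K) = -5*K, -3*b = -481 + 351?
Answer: 6/13 ≈ 0.46154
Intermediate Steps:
b = 130/3 (b = -(-481 + 351)/3 = -1/3*(-130) = 130/3 ≈ 43.333)
I(m) = 2*m (I(m) = (2*m)*1 = 2*m)
I(P(-2))/b = (2*(-5*(-2)))/(130/3) = (2*10)*(3/130) = 20*(3/130) = 6/13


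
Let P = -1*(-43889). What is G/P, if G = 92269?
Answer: 92269/43889 ≈ 2.1023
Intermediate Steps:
P = 43889
G/P = 92269/43889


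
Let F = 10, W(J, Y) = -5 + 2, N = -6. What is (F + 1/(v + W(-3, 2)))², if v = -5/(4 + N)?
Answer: 64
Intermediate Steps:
W(J, Y) = -3
v = 5/2 (v = -5/(4 - 6) = -5/(-2) = -5*(-½) = 5/2 ≈ 2.5000)
(F + 1/(v + W(-3, 2)))² = (10 + 1/(5/2 - 3))² = (10 + 1/(-½))² = (10 - 2)² = 8² = 64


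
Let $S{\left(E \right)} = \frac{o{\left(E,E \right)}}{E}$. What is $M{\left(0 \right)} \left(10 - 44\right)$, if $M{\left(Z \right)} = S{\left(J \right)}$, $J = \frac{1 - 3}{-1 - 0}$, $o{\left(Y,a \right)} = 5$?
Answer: $-85$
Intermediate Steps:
$J = 2$ ($J = - \frac{2}{-1 + \left(-1 + 1\right)} = - \frac{2}{-1 + 0} = - \frac{2}{-1} = \left(-2\right) \left(-1\right) = 2$)
$S{\left(E \right)} = \frac{5}{E}$
$M{\left(Z \right)} = \frac{5}{2}$
$M{\left(0 \right)} \left(10 - 44\right) = \frac{5 \left(10 - 44\right)}{2} = \frac{5}{2} \left(-34\right) = -85$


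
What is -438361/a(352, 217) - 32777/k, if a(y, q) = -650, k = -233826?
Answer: 25630376059/37996725 ≈ 674.54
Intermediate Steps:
-438361/a(352, 217) - 32777/k = -438361/(-650) - 32777/(-233826) = -438361*(-1/650) - 32777*(-1/233826) = 438361/650 + 32777/233826 = 25630376059/37996725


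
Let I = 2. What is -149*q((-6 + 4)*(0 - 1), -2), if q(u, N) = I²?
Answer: -596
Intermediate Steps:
q(u, N) = 4 (q(u, N) = 2² = 4)
-149*q((-6 + 4)*(0 - 1), -2) = -149*4 = -596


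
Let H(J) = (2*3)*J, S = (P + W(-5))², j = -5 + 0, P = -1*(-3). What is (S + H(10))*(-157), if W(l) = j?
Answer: -10048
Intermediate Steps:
P = 3
j = -5
W(l) = -5
S = 4 (S = (3 - 5)² = (-2)² = 4)
H(J) = 6*J
(S + H(10))*(-157) = (4 + 6*10)*(-157) = (4 + 60)*(-157) = 64*(-157) = -10048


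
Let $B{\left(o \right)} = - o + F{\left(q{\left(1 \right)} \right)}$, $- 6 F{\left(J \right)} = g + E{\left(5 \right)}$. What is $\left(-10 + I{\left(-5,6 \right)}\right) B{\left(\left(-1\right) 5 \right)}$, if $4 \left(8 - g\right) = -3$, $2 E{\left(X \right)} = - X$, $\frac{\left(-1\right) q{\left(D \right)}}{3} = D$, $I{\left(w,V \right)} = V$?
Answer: $- \frac{95}{6} \approx -15.833$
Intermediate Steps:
$q{\left(D \right)} = - 3 D$
$E{\left(X \right)} = - \frac{X}{2}$ ($E{\left(X \right)} = \frac{\left(-1\right) X}{2} = - \frac{X}{2}$)
$g = \frac{35}{4}$ ($g = 8 - - \frac{3}{4} = 8 + \frac{3}{4} = \frac{35}{4} \approx 8.75$)
$F{\left(J \right)} = - \frac{25}{24}$ ($F{\left(J \right)} = - \frac{\frac{35}{4} - \frac{5}{2}}{6} = \left(- \frac{1}{6}\right) \frac{25}{4} = - \frac{25}{24}$)
$B{\left(o \right)} = - \frac{25}{24} - o$ ($B{\left(o \right)} = - o - \frac{25}{24} = - \frac{25}{24} - o$)
$\left(-10 + I{\left(-5,6 \right)}\right) B{\left(\left(-1\right) 5 \right)} = \left(-10 + 6\right) \left(- \frac{25}{24} - \left(-1\right) 5\right) = - 4 \left(- \frac{25}{24} - -5\right) = - 4 \left(- \frac{25}{24} + 5\right) = \left(-4\right) \frac{95}{24} = - \frac{95}{6}$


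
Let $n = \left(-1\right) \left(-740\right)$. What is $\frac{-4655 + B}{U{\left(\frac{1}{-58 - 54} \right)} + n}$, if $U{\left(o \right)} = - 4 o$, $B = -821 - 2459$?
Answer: $- \frac{74060}{6907} \approx -10.722$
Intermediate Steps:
$n = 740$
$B = -3280$ ($B = -821 - 2459 = -3280$)
$\frac{-4655 + B}{U{\left(\frac{1}{-58 - 54} \right)} + n} = \frac{-4655 - 3280}{- \frac{4}{-58 - 54} + 740} = - \frac{7935}{- \frac{4}{-112} + 740} = - \frac{7935}{\left(-4\right) \left(- \frac{1}{112}\right) + 740} = - \frac{7935}{\frac{1}{28} + 740} = - \frac{7935}{\frac{20721}{28}} = \left(-7935\right) \frac{28}{20721} = - \frac{74060}{6907}$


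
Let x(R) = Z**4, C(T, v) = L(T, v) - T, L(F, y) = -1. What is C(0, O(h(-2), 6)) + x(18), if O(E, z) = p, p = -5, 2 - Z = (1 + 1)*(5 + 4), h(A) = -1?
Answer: 65535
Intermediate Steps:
Z = -16 (Z = 2 - (1 + 1)*(5 + 4) = 2 - 2*9 = 2 - 1*18 = 2 - 18 = -16)
O(E, z) = -5
C(T, v) = -1 - T
x(R) = 65536 (x(R) = (-16)**4 = 65536)
C(0, O(h(-2), 6)) + x(18) = (-1 - 1*0) + 65536 = (-1 + 0) + 65536 = -1 + 65536 = 65535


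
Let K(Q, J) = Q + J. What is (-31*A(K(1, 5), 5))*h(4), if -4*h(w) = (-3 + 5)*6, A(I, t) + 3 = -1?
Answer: -372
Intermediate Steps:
K(Q, J) = J + Q
A(I, t) = -4 (A(I, t) = -3 - 1 = -4)
h(w) = -3 (h(w) = -(-3 + 5)*6/4 = -6/2 = -1/4*12 = -3)
(-31*A(K(1, 5), 5))*h(4) = -31*(-4)*(-3) = 124*(-3) = -372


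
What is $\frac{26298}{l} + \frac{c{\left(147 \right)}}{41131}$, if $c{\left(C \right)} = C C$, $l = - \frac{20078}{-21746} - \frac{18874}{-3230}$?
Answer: $\frac{3166076164358664}{814541090111} \approx 3886.9$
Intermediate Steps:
$l = \frac{118821486}{17559895}$ ($l = \left(-20078\right) \left(- \frac{1}{21746}\right) - - \frac{9437}{1615} = \frac{10039}{10873} + \frac{9437}{1615} = \frac{118821486}{17559895} \approx 6.7666$)
$c{\left(C \right)} = C^{2}$
$\frac{26298}{l} + \frac{c{\left(147 \right)}}{41131} = \frac{26298}{\frac{118821486}{17559895}} + \frac{147^{2}}{41131} = 26298 \cdot \frac{17559895}{118821486} + 21609 \cdot \frac{1}{41131} = \frac{76965019785}{19803581} + \frac{21609}{41131} = \frac{3166076164358664}{814541090111}$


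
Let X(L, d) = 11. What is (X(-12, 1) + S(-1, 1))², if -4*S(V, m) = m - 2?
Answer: 2025/16 ≈ 126.56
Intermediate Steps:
S(V, m) = ½ - m/4 (S(V, m) = -(m - 2)/4 = -(-2 + m)/4 = ½ - m/4)
(X(-12, 1) + S(-1, 1))² = (11 + (½ - ¼*1))² = (11 + (½ - ¼))² = (11 + ¼)² = (45/4)² = 2025/16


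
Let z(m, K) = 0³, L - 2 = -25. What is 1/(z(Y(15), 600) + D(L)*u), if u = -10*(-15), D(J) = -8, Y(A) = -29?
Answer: -1/1200 ≈ -0.00083333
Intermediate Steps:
L = -23 (L = 2 - 25 = -23)
z(m, K) = 0
u = 150
1/(z(Y(15), 600) + D(L)*u) = 1/(0 - 8*150) = 1/(0 - 1200) = 1/(-1200) = -1/1200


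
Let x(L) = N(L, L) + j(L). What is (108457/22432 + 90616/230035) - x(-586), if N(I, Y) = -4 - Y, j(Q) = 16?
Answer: -3058785177653/5160145120 ≈ -592.77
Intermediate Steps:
x(L) = 12 - L (x(L) = (-4 - L) + 16 = 12 - L)
(108457/22432 + 90616/230035) - x(-586) = (108457/22432 + 90616/230035) - (12 - 1*(-586)) = (108457*(1/22432) + 90616*(1/230035)) - (12 + 586) = (108457/22432 + 90616/230035) - 1*598 = 26981604107/5160145120 - 598 = -3058785177653/5160145120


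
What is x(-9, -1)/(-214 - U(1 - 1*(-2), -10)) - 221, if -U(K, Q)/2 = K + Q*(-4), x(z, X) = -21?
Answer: -28267/128 ≈ -220.84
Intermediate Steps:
U(K, Q) = -2*K + 8*Q (U(K, Q) = -2*(K + Q*(-4)) = -2*(K - 4*Q) = -2*K + 8*Q)
x(-9, -1)/(-214 - U(1 - 1*(-2), -10)) - 221 = -21/(-214 - (-2*(1 - 1*(-2)) + 8*(-10))) - 221 = -21/(-214 - (-2*(1 + 2) - 80)) - 221 = -21/(-214 - (-2*3 - 80)) - 221 = -21/(-214 - (-6 - 80)) - 221 = -21/(-214 - 1*(-86)) - 221 = -21/(-214 + 86) - 221 = -21/(-128) - 221 = -21*(-1/128) - 221 = 21/128 - 221 = -28267/128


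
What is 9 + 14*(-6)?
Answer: -75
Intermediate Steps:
9 + 14*(-6) = 9 - 84 = -75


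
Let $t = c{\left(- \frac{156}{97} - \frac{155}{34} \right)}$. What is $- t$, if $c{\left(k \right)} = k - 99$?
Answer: $\frac{346841}{3298} \approx 105.17$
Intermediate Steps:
$c{\left(k \right)} = -99 + k$
$t = - \frac{346841}{3298}$ ($t = -99 - \left(\frac{155}{34} + \frac{156}{97}\right) = -99 - \frac{20339}{3298} = - \frac{346841}{3298} \approx -105.17$)
$- t = \left(-1\right) \left(- \frac{346841}{3298}\right) = \frac{346841}{3298}$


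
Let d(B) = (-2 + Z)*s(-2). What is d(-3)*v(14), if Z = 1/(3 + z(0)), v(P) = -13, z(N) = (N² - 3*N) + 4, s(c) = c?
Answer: -338/7 ≈ -48.286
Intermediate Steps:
z(N) = 4 + N² - 3*N
Z = ⅐ (Z = 1/(3 + (4 + 0² - 3*0)) = 1/(3 + (4 + 0 + 0)) = 1/(3 + 4) = 1/7 = ⅐ ≈ 0.14286)
d(B) = 26/7 (d(B) = (-2 + ⅐)*(-2) = -13/7*(-2) = 26/7)
d(-3)*v(14) = (26/7)*(-13) = -338/7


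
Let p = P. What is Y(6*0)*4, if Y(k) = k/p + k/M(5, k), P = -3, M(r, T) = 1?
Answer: 0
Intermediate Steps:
p = -3
Y(k) = 2*k/3 (Y(k) = k/(-3) + k/1 = k*(-1/3) + k*1 = -k/3 + k = 2*k/3)
Y(6*0)*4 = (2*(6*0)/3)*4 = ((2/3)*0)*4 = 0*4 = 0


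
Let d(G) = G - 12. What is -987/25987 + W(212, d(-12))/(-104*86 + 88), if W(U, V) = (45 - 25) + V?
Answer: -2159231/57535218 ≈ -0.037529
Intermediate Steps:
d(G) = -12 + G
W(U, V) = 20 + V
-987/25987 + W(212, d(-12))/(-104*86 + 88) = -987/25987 + (20 + (-12 - 12))/(-104*86 + 88) = -987*1/25987 + (20 - 24)/(-8944 + 88) = -987/25987 - 4/(-8856) = -987/25987 - 4*(-1/8856) = -987/25987 + 1/2214 = -2159231/57535218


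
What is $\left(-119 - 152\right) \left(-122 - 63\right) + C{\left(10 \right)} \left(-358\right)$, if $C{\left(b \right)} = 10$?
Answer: $46555$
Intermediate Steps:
$\left(-119 - 152\right) \left(-122 - 63\right) + C{\left(10 \right)} \left(-358\right) = \left(-119 - 152\right) \left(-122 - 63\right) + 10 \left(-358\right) = \left(-271\right) \left(-185\right) - 3580 = 50135 - 3580 = 46555$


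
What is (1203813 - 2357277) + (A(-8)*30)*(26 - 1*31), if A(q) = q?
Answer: -1152264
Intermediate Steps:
(1203813 - 2357277) + (A(-8)*30)*(26 - 1*31) = (1203813 - 2357277) + (-8*30)*(26 - 1*31) = -1153464 - 240*(26 - 31) = -1153464 - 240*(-5) = -1153464 + 1200 = -1152264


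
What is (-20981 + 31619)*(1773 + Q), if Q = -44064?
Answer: -449891658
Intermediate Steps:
(-20981 + 31619)*(1773 + Q) = (-20981 + 31619)*(1773 - 44064) = 10638*(-42291) = -449891658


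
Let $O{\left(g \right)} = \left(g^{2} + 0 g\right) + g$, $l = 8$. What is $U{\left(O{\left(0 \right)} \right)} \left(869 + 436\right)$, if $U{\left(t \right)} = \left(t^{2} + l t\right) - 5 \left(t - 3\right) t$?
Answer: $0$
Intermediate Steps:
$O{\left(g \right)} = g + g^{2}$ ($O{\left(g \right)} = \left(g^{2} + 0\right) + g = g^{2} + g = g + g^{2}$)
$U{\left(t \right)} = t^{2} + 8 t - 5 t \left(-3 + t\right)$ ($U{\left(t \right)} = \left(t^{2} + 8 t\right) - 5 \left(t - 3\right) t = \left(t^{2} + 8 t\right) - 5 \left(-3 + t\right) t = \left(t^{2} + 8 t\right) - 5 t \left(-3 + t\right) = t^{2} + 8 t - 5 t \left(-3 + t\right)$)
$U{\left(O{\left(0 \right)} \right)} \left(869 + 436\right) = 0 \left(1 + 0\right) \left(23 - 4 \cdot 0 \left(1 + 0\right)\right) \left(869 + 436\right) = 0 \cdot 1 \left(23 - 4 \cdot 0 \cdot 1\right) 1305 = 0 \left(23 - 0\right) 1305 = 0 \left(23 + 0\right) 1305 = 0 \cdot 23 \cdot 1305 = 0 \cdot 1305 = 0$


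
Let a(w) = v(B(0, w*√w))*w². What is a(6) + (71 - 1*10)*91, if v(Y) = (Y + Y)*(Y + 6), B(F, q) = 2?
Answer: 6703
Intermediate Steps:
v(Y) = 2*Y*(6 + Y) (v(Y) = (2*Y)*(6 + Y) = 2*Y*(6 + Y))
a(w) = 32*w² (a(w) = (2*2*(6 + 2))*w² = (2*2*8)*w² = 32*w²)
a(6) + (71 - 1*10)*91 = 32*6² + (71 - 1*10)*91 = 32*36 + (71 - 10)*91 = 1152 + 61*91 = 1152 + 5551 = 6703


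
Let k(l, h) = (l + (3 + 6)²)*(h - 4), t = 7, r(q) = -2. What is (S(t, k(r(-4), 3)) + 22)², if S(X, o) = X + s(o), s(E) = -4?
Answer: 625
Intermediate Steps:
k(l, h) = (-4 + h)*(81 + l) (k(l, h) = (l + 9²)*(-4 + h) = (l + 81)*(-4 + h) = (81 + l)*(-4 + h) = (-4 + h)*(81 + l))
S(X, o) = -4 + X (S(X, o) = X - 4 = -4 + X)
(S(t, k(r(-4), 3)) + 22)² = ((-4 + 7) + 22)² = (3 + 22)² = 25² = 625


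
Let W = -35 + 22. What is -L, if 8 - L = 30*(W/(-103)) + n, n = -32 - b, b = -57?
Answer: 2141/103 ≈ 20.786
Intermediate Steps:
W = -13
n = 25 (n = -32 - 1*(-57) = -32 + 57 = 25)
L = -2141/103 (L = 8 - (30*(-13/(-103)) + 25) = 8 - (30*(-13*(-1/103)) + 25) = 8 - (30*(13/103) + 25) = 8 - (390/103 + 25) = 8 - 1*2965/103 = 8 - 2965/103 = -2141/103 ≈ -20.786)
-L = -1*(-2141/103) = 2141/103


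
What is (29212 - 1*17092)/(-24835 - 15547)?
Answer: -6060/20191 ≈ -0.30013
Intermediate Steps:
(29212 - 1*17092)/(-24835 - 15547) = (29212 - 17092)/(-40382) = 12120*(-1/40382) = -6060/20191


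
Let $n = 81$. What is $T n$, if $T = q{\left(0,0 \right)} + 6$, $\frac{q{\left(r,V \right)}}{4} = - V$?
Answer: $486$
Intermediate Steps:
$q{\left(r,V \right)} = - 4 V$ ($q{\left(r,V \right)} = 4 \left(- V\right) = - 4 V$)
$T = 6$ ($T = \left(-4\right) 0 + 6 = 0 + 6 = 6$)
$T n = 6 \cdot 81 = 486$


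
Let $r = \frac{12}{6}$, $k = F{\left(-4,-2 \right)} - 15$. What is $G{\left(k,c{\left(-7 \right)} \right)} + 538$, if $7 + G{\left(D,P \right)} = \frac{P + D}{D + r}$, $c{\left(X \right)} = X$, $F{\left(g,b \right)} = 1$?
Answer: $\frac{2131}{4} \approx 532.75$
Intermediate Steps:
$k = -14$ ($k = 1 - 15 = -14$)
$r = 2$ ($r = 12 \cdot \frac{1}{6} = 2$)
$G{\left(D,P \right)} = -7 + \frac{D + P}{2 + D}$ ($G{\left(D,P \right)} = -7 + \frac{P + D}{D + 2} = -7 + \frac{D + P}{2 + D}$)
$G{\left(k,c{\left(-7 \right)} \right)} + 538 = \frac{-14 - 7 - -84}{2 - 14} + 538 = \frac{-14 - 7 + 84}{-12} + 538 = \left(- \frac{1}{12}\right) 63 + 538 = - \frac{21}{4} + 538 = \frac{2131}{4}$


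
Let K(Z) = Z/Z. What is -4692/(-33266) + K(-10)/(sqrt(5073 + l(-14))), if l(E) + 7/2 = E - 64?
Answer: 2346/16633 + sqrt(19966)/9983 ≈ 0.15520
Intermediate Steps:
K(Z) = 1
l(E) = -135/2 + E (l(E) = -7/2 + (E - 64) = -7/2 + (-64 + E) = -135/2 + E)
-4692/(-33266) + K(-10)/(sqrt(5073 + l(-14))) = -4692/(-33266) + 1/sqrt(5073 + (-135/2 - 14)) = -4692*(-1/33266) + 1/sqrt(5073 - 163/2) = 2346/16633 + 1/sqrt(9983/2) = 2346/16633 + 1/(sqrt(19966)/2) = 2346/16633 + 1*(sqrt(19966)/9983) = 2346/16633 + sqrt(19966)/9983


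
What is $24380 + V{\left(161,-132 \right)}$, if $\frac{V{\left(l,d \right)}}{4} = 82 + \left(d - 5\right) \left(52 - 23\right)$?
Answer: $8816$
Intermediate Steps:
$V{\left(l,d \right)} = -252 + 116 d$ ($V{\left(l,d \right)} = 4 \left(82 + \left(d - 5\right) \left(52 - 23\right)\right) = 4 \left(82 + \left(-5 + d\right) 29\right) = 4 \left(82 + \left(-145 + 29 d\right)\right) = 4 \left(-63 + 29 d\right) = -252 + 116 d$)
$24380 + V{\left(161,-132 \right)} = 24380 + \left(-252 + 116 \left(-132\right)\right) = 24380 - 15564 = 8816$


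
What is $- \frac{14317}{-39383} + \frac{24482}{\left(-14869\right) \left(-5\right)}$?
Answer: $\frac{2028571971}{2927929135} \approx 0.69283$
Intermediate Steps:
$- \frac{14317}{-39383} + \frac{24482}{\left(-14869\right) \left(-5\right)} = \left(-14317\right) \left(- \frac{1}{39383}\right) + \frac{24482}{74345} = \frac{14317}{39383} + 24482 \cdot \frac{1}{74345} = \frac{14317}{39383} + \frac{24482}{74345} = \frac{2028571971}{2927929135}$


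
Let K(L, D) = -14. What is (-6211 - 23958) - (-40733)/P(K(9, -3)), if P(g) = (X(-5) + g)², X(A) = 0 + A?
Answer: -10850276/361 ≈ -30056.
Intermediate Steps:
X(A) = A
P(g) = (-5 + g)²
(-6211 - 23958) - (-40733)/P(K(9, -3)) = (-6211 - 23958) - (-40733)/((-5 - 14)²) = -30169 - (-40733)/((-19)²) = -30169 - (-40733)/361 = -30169 - 1*(-40733/361) = -30169 + 40733/361 = -10850276/361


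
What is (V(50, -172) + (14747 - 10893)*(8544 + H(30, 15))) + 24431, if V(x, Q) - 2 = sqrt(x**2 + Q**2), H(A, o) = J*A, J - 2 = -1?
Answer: 33068629 + 2*sqrt(8021) ≈ 3.3069e+7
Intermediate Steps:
J = 1 (J = 2 - 1 = 1)
H(A, o) = A (H(A, o) = 1*A = A)
V(x, Q) = 2 + sqrt(Q**2 + x**2) (V(x, Q) = 2 + sqrt(x**2 + Q**2) = 2 + sqrt(Q**2 + x**2))
(V(50, -172) + (14747 - 10893)*(8544 + H(30, 15))) + 24431 = ((2 + sqrt((-172)**2 + 50**2)) + (14747 - 10893)*(8544 + 30)) + 24431 = ((2 + sqrt(29584 + 2500)) + 3854*8574) + 24431 = ((2 + sqrt(32084)) + 33044196) + 24431 = ((2 + 2*sqrt(8021)) + 33044196) + 24431 = (33044198 + 2*sqrt(8021)) + 24431 = 33068629 + 2*sqrt(8021)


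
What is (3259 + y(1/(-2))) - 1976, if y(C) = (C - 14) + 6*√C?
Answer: 2537/2 + 3*I*√2 ≈ 1268.5 + 4.2426*I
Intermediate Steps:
y(C) = -14 + C + 6*√C (y(C) = (-14 + C) + 6*√C = -14 + C + 6*√C)
(3259 + y(1/(-2))) - 1976 = (3259 + (-14 + 1/(-2) + 6*√(1/(-2)))) - 1976 = (3259 + (-14 - ½ + 6*√(-½))) - 1976 = (3259 + (-14 - ½ + 6*(I*√2/2))) - 1976 = (3259 + (-14 - ½ + 3*I*√2)) - 1976 = (3259 + (-29/2 + 3*I*√2)) - 1976 = (6489/2 + 3*I*√2) - 1976 = 2537/2 + 3*I*√2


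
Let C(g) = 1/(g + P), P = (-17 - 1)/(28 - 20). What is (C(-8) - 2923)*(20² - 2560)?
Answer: 258869520/41 ≈ 6.3139e+6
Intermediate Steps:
P = -9/4 (P = -18/8 = -18*⅛ = -9/4 ≈ -2.2500)
C(g) = 1/(-9/4 + g) (C(g) = 1/(g - 9/4) = 1/(-9/4 + g))
(C(-8) - 2923)*(20² - 2560) = (4/(-9 + 4*(-8)) - 2923)*(20² - 2560) = (4/(-9 - 32) - 2923)*(400 - 2560) = (4/(-41) - 2923)*(-2160) = (4*(-1/41) - 2923)*(-2160) = (-4/41 - 2923)*(-2160) = -119847/41*(-2160) = 258869520/41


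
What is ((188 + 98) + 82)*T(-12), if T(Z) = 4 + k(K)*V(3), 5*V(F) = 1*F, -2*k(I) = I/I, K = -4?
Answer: 6808/5 ≈ 1361.6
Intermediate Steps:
k(I) = -1/2 (k(I) = -I/(2*I) = -1/2*1 = -1/2)
V(F) = F/5 (V(F) = (1*F)/5 = F/5)
T(Z) = 37/10 (T(Z) = 4 - 3/10 = 37/10)
((188 + 98) + 82)*T(-12) = ((188 + 98) + 82)*(37/10) = (286 + 82)*(37/10) = 368*(37/10) = 6808/5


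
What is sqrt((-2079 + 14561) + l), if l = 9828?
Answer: sqrt(22310) ≈ 149.37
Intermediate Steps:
sqrt((-2079 + 14561) + l) = sqrt((-2079 + 14561) + 9828) = sqrt(12482 + 9828) = sqrt(22310)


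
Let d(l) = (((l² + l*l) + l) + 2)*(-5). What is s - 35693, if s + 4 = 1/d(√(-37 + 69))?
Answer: -385884603/10810 + √2/5405 ≈ -35697.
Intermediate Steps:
d(l) = -10 - 10*l² - 5*l (d(l) = (((l² + l²) + l) + 2)*(-5) = ((2*l² + l) + 2)*(-5) = ((l + 2*l²) + 2)*(-5) = (2 + l + 2*l²)*(-5) = -10 - 10*l² - 5*l)
s = -4 + 1/(-330 - 20*√2) (s = -4 + 1/(-10 - 10*(√(-37 + 69))² - 5*√(-37 + 69)) = -4 + 1/(-10 - 10*(√32)² - 20*√2) = -4 + 1/(-10 - 10*(4*√2)² - 20*√2) = -4 + 1/(-10 - 10*32 - 20*√2) = -4 + 1/(-10 - 320 - 20*√2) = -4 + 1/(-330 - 20*√2) ≈ -4.0028)
s - 35693 = (-43273/10810 + √2/5405) - 35693 = -385884603/10810 + √2/5405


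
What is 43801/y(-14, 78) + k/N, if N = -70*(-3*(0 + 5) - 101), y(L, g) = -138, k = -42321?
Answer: -180752209/560280 ≈ -322.61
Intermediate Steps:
N = 8120 (N = -70*(-3*5 - 101) = -70*(-15 - 101) = -70*(-116) = 8120)
43801/y(-14, 78) + k/N = 43801/(-138) - 42321/8120 = 43801*(-1/138) - 42321*1/8120 = -43801/138 - 42321/8120 = -180752209/560280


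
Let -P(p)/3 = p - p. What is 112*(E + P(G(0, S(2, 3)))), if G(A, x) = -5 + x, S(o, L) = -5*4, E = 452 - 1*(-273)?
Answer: 81200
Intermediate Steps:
E = 725 (E = 452 + 273 = 725)
S(o, L) = -20
P(p) = 0 (P(p) = -3*(p - p) = -3*0 = 0)
112*(E + P(G(0, S(2, 3)))) = 112*(725 + 0) = 112*725 = 81200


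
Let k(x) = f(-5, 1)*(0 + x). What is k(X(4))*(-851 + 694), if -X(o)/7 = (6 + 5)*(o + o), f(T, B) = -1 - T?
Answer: 386848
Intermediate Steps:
X(o) = -154*o (X(o) = -7*(6 + 5)*(o + o) = -77*2*o = -154*o)
k(x) = 4*x (k(x) = (-1 - 1*(-5))*(0 + x) = (-1 + 5)*x = 4*x)
k(X(4))*(-851 + 694) = (4*(-154*4))*(-851 + 694) = (4*(-616))*(-157) = -2464*(-157) = 386848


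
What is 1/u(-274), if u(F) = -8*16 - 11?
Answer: -1/139 ≈ -0.0071942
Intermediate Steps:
u(F) = -139 (u(F) = -128 - 11 = -139)
1/u(-274) = 1/(-139) = -1/139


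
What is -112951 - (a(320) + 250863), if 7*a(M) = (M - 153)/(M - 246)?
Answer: -188455819/518 ≈ -3.6381e+5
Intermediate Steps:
a(M) = (-153 + M)/(7*(-246 + M)) (a(M) = ((M - 153)/(M - 246))/7 = ((-153 + M)/(-246 + M))/7 = (-153 + M)/(7*(-246 + M)))
-112951 - (a(320) + 250863) = -112951 - ((-153 + 320)/(7*(-246 + 320)) + 250863) = -112951 - ((⅐)*167/74 + 250863) = -112951 - ((⅐)*(1/74)*167 + 250863) = -112951 - (167/518 + 250863) = -112951 - 1*129947201/518 = -112951 - 129947201/518 = -188455819/518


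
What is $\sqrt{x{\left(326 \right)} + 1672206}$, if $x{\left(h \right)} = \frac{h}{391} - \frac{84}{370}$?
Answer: $\frac{\sqrt{8749573959396830}}{72335} \approx 1293.1$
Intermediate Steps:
$x{\left(h \right)} = - \frac{42}{185} + \frac{h}{391}$ ($x{\left(h \right)} = h \frac{1}{391} - \frac{42}{185} = \frac{h}{391} - \frac{42}{185} = - \frac{42}{185} + \frac{h}{391}$)
$\sqrt{x{\left(326 \right)} + 1672206} = \sqrt{\left(- \frac{42}{185} + \frac{1}{391} \cdot 326\right) + 1672206} = \sqrt{\left(- \frac{42}{185} + \frac{326}{391}\right) + 1672206} = \sqrt{\frac{43888}{72335} + 1672206} = \sqrt{\frac{120959064898}{72335}} = \frac{\sqrt{8749573959396830}}{72335}$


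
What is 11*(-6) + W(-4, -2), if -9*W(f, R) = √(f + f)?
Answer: -66 - 2*I*√2/9 ≈ -66.0 - 0.31427*I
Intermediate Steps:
W(f, R) = -√2*√f/9 (W(f, R) = -√(f + f)/9 = -√2*√f/9)
11*(-6) + W(-4, -2) = 11*(-6) - √2*√(-4)/9 = -66 - √2*2*I/9 = -66 - 2*I*√2/9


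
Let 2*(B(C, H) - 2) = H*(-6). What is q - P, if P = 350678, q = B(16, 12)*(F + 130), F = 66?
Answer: -357342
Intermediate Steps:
B(C, H) = 2 - 3*H (B(C, H) = 2 + (H*(-6))/2 = 2 + (-6*H)/2 = 2 - 3*H)
q = -6664 (q = (2 - 3*12)*(66 + 130) = (2 - 36)*196 = -34*196 = -6664)
q - P = -6664 - 1*350678 = -6664 - 350678 = -357342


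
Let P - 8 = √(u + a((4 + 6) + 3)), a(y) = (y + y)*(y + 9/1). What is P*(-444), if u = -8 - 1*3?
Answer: -3552 - 444*√561 ≈ -14068.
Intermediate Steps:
a(y) = 2*y*(9 + y) (a(y) = (2*y)*(y + 9*1) = (2*y)*(y + 9) = (2*y)*(9 + y) = 2*y*(9 + y))
u = -11 (u = -8 - 3 = -11)
P = 8 + √561 (P = 8 + √(-11 + 2*((4 + 6) + 3)*(9 + ((4 + 6) + 3))) = 8 + √(-11 + 2*(10 + 3)*(9 + (10 + 3))) = 8 + √(-11 + 2*13*(9 + 13)) = 8 + √(-11 + 2*13*22) = 8 + √(-11 + 572) = 8 + √561 ≈ 31.685)
P*(-444) = (8 + √561)*(-444) = -3552 - 444*√561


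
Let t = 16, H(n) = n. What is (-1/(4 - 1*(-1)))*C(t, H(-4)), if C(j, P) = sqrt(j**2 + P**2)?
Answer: -4*sqrt(17)/5 ≈ -3.2985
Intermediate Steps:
C(j, P) = sqrt(P**2 + j**2)
(-1/(4 - 1*(-1)))*C(t, H(-4)) = (-1/(4 - 1*(-1)))*sqrt((-4)**2 + 16**2) = (-1/(4 + 1))*sqrt(16 + 256) = (-1/5)*sqrt(272) = (-1*1/5)*(4*sqrt(17)) = -4*sqrt(17)/5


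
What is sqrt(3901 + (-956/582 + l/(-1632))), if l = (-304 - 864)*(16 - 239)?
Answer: sqrt(366089665026)/9894 ≈ 61.154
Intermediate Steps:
l = 260464 (l = -1168*(-223) = 260464)
sqrt(3901 + (-956/582 + l/(-1632))) = sqrt(3901 + (-956/582 + 260464/(-1632))) = sqrt(3901 + (-956*1/582 + 260464*(-1/1632))) = sqrt(3901 + (-478/291 - 16279/102)) = sqrt(3901 - 1595315/9894) = sqrt(37001179/9894) = sqrt(366089665026)/9894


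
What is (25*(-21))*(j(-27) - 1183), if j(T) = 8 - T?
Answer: 602700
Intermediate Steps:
(25*(-21))*(j(-27) - 1183) = (25*(-21))*((8 - 1*(-27)) - 1183) = -525*((8 + 27) - 1183) = -525*(35 - 1183) = -525*(-1148) = 602700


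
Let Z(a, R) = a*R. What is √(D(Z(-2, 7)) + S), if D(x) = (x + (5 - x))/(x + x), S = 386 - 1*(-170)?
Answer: √108941/14 ≈ 23.576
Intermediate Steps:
S = 556 (S = 386 + 170 = 556)
Z(a, R) = R*a
D(x) = 5/(2*x)
√(D(Z(-2, 7)) + S) = √(5/(2*((7*(-2)))) + 556) = √((5/2)/(-14) + 556) = √((5/2)*(-1/14) + 556) = √(-5/28 + 556) = √(15563/28) = √108941/14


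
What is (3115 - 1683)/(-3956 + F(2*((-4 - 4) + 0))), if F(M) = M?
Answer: -358/993 ≈ -0.36052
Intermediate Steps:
(3115 - 1683)/(-3956 + F(2*((-4 - 4) + 0))) = (3115 - 1683)/(-3956 + 2*((-4 - 4) + 0)) = 1432/(-3956 + 2*(-8 + 0)) = 1432/(-3956 + 2*(-8)) = 1432/(-3956 - 16) = 1432/(-3972) = 1432*(-1/3972) = -358/993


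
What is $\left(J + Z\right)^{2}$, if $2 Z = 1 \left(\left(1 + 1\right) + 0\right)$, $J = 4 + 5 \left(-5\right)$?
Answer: $400$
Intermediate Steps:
$J = -21$ ($J = 4 - 25 = -21$)
$Z = 1$ ($Z = \frac{1 \left(\left(1 + 1\right) + 0\right)}{2} = \frac{1 \left(2 + 0\right)}{2} = \frac{1 \cdot 2}{2} = \frac{1}{2} \cdot 2 = 1$)
$\left(J + Z\right)^{2} = \left(-21 + 1\right)^{2} = \left(-20\right)^{2} = 400$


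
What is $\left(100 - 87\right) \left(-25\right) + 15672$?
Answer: $15347$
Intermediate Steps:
$\left(100 - 87\right) \left(-25\right) + 15672 = 13 \left(-25\right) + 15672 = -325 + 15672 = 15347$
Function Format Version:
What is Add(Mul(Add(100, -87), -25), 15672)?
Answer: 15347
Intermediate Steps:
Add(Mul(Add(100, -87), -25), 15672) = Add(Mul(13, -25), 15672) = Add(-325, 15672) = 15347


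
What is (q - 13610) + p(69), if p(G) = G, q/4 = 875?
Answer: -10041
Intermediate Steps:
q = 3500 (q = 4*875 = 3500)
(q - 13610) + p(69) = (3500 - 13610) + 69 = -10110 + 69 = -10041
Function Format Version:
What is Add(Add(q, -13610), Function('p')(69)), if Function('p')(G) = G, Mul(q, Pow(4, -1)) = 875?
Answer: -10041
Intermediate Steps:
q = 3500 (q = Mul(4, 875) = 3500)
Add(Add(q, -13610), Function('p')(69)) = Add(Add(3500, -13610), 69) = Add(-10110, 69) = -10041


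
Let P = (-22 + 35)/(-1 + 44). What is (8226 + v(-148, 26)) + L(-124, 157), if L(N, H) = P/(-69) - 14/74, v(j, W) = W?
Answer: 905875058/109779 ≈ 8251.8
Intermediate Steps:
P = 13/43 ≈ 0.30233
L(N, H) = -21250/109779 (L(N, H) = (13/43)/(-69) - 14/74 = (13/43)*(-1/69) - 14*1/74 = -13/2967 - 7/37 = -21250/109779)
(8226 + v(-148, 26)) + L(-124, 157) = (8226 + 26) - 21250/109779 = 8252 - 21250/109779 = 905875058/109779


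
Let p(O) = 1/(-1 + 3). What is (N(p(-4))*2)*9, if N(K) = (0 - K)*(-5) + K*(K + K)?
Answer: 54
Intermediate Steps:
p(O) = ½ (p(O) = 1/2 = ½)
N(K) = 2*K² + 5*K (N(K) = -K*(-5) + K*(2*K) = 5*K + 2*K² = 2*K² + 5*K)
(N(p(-4))*2)*9 = (((5 + 2*(½))/2)*2)*9 = (((5 + 1)/2)*2)*9 = (((½)*6)*2)*9 = (3*2)*9 = 6*9 = 54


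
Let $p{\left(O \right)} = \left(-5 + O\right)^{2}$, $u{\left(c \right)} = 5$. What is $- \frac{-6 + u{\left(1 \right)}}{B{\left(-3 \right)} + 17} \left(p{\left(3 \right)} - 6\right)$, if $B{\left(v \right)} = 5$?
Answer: $- \frac{1}{11} \approx -0.090909$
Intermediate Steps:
$- \frac{-6 + u{\left(1 \right)}}{B{\left(-3 \right)} + 17} \left(p{\left(3 \right)} - 6\right) = - \frac{-6 + 5}{5 + 17} \left(\left(-5 + 3\right)^{2} - 6\right) = - - \frac{1}{22} \left(\left(-2\right)^{2} - 6\right) = - \left(-1\right) \frac{1}{22} \left(4 - 6\right) = - \frac{\left(-1\right) \left(-2\right)}{22} = \left(-1\right) \frac{1}{11} = - \frac{1}{11}$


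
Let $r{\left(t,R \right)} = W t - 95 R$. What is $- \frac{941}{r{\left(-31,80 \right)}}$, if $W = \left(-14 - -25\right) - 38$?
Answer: $\frac{941}{6763} \approx 0.13914$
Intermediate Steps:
$W = -27$ ($W = \left(-14 + 25\right) - 38 = 11 - 38 = -27$)
$r{\left(t,R \right)} = - 95 R - 27 t$ ($r{\left(t,R \right)} = - 27 t - 95 R = - 95 R - 27 t$)
$- \frac{941}{r{\left(-31,80 \right)}} = - \frac{941}{\left(-95\right) 80 - -837} = - \frac{941}{-7600 + 837} = - \frac{941}{-6763} = \left(-941\right) \left(- \frac{1}{6763}\right) = \frac{941}{6763}$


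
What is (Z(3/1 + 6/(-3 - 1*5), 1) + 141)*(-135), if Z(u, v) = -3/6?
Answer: -37935/2 ≈ -18968.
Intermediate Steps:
Z(u, v) = -1/2 (Z(u, v) = -3*1/6 = -1/2)
(Z(3/1 + 6/(-3 - 1*5), 1) + 141)*(-135) = (-1/2 + 141)*(-135) = (281/2)*(-135) = -37935/2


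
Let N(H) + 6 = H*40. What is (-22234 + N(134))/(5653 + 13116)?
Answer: -16880/18769 ≈ -0.89935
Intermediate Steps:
N(H) = -6 + 40*H (N(H) = -6 + H*40 = -6 + 40*H)
(-22234 + N(134))/(5653 + 13116) = (-22234 + (-6 + 40*134))/(5653 + 13116) = (-22234 + (-6 + 5360))/18769 = (-22234 + 5354)*(1/18769) = -16880*1/18769 = -16880/18769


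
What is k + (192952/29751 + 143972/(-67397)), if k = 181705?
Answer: 364350531025607/2005128147 ≈ 1.8171e+5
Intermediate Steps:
k + (192952/29751 + 143972/(-67397)) = 181705 + (192952/29751 + 143972/(-67397)) = 181705 + (192952*(1/29751) + 143972*(-1/67397)) = 181705 + (192952/29751 - 143972/67397) = 181705 + 8721074972/2005128147 = 364350531025607/2005128147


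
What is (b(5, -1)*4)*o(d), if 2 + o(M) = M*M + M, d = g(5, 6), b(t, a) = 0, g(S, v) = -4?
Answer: 0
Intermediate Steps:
d = -4
o(M) = -2 + M + M² (o(M) = -2 + (M*M + M) = -2 + (M² + M) = -2 + (M + M²) = -2 + M + M²)
(b(5, -1)*4)*o(d) = (0*4)*(-2 - 4 + (-4)²) = 0*(-2 - 4 + 16) = 0*10 = 0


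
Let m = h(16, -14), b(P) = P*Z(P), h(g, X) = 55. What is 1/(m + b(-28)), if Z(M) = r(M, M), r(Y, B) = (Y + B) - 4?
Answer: 1/1735 ≈ 0.00057637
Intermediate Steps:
r(Y, B) = -4 + B + Y (r(Y, B) = (B + Y) - 4 = -4 + B + Y)
Z(M) = -4 + 2*M (Z(M) = -4 + M + M = -4 + 2*M)
b(P) = P*(-4 + 2*P)
m = 55
1/(m + b(-28)) = 1/(55 + 2*(-28)*(-2 - 28)) = 1/(55 + 2*(-28)*(-30)) = 1/(55 + 1680) = 1/1735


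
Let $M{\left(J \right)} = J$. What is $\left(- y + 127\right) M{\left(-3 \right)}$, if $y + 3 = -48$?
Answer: $-534$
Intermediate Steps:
$y = -51$ ($y = -3 - 48 = -51$)
$\left(- y + 127\right) M{\left(-3 \right)} = \left(\left(-1\right) \left(-51\right) + 127\right) \left(-3\right) = \left(51 + 127\right) \left(-3\right) = 178 \left(-3\right) = -534$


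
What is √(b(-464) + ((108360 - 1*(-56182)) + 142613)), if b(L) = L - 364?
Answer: √306327 ≈ 553.47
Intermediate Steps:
b(L) = -364 + L
√(b(-464) + ((108360 - 1*(-56182)) + 142613)) = √((-364 - 464) + ((108360 - 1*(-56182)) + 142613)) = √(-828 + ((108360 + 56182) + 142613)) = √(-828 + (164542 + 142613)) = √(-828 + 307155) = √306327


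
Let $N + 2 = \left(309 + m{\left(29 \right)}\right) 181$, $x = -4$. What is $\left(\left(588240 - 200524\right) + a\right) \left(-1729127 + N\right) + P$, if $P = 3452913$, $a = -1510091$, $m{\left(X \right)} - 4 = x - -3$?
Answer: $1877351853288$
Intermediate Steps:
$m{\left(X \right)} = 3$ ($m{\left(X \right)} = 4 - 1 = 3$)
$N = 56470$ ($N = -2 + \left(309 + 3\right) 181 = -2 + 312 \cdot 181 = -2 + 56472 = 56470$)
$\left(\left(588240 - 200524\right) + a\right) \left(-1729127 + N\right) + P = \left(\left(588240 - 200524\right) - 1510091\right) \left(-1729127 + 56470\right) + 3452913 = \left(\left(588240 - 200524\right) - 1510091\right) \left(-1672657\right) + 3452913 = \left(387716 - 1510091\right) \left(-1672657\right) + 3452913 = \left(-1122375\right) \left(-1672657\right) + 3452913 = 1877348400375 + 3452913 = 1877351853288$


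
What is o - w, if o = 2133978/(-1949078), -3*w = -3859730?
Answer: -3761460615437/2923617 ≈ -1.2866e+6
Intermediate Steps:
w = 3859730/3 (w = -⅓*(-3859730) = 3859730/3 ≈ 1.2866e+6)
o = -1066989/974539 (o = 2133978*(-1/1949078) = -1066989/974539 ≈ -1.0949)
o - w = -1066989/974539 - 1*3859730/3 = -1066989/974539 - 3859730/3 = -3761460615437/2923617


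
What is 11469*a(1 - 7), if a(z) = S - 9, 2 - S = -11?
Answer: 45876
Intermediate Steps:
S = 13 (S = 2 - 1*(-11) = 2 + 11 = 13)
a(z) = 4 (a(z) = 13 - 9 = 4)
11469*a(1 - 7) = 11469*4 = 45876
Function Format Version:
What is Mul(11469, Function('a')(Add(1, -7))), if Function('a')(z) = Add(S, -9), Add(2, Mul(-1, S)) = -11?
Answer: 45876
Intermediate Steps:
S = 13 (S = Add(2, Mul(-1, -11)) = Add(2, 11) = 13)
Function('a')(z) = 4 (Function('a')(z) = Add(13, -9) = 4)
Mul(11469, Function('a')(Add(1, -7))) = Mul(11469, 4) = 45876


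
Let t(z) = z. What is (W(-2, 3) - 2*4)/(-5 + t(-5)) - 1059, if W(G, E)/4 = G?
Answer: -5287/5 ≈ -1057.4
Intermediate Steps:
W(G, E) = 4*G
(W(-2, 3) - 2*4)/(-5 + t(-5)) - 1059 = (4*(-2) - 2*4)/(-5 - 5) - 1059 = (-8 - 8)/(-10) - 1059 = -1/10*(-16) - 1059 = 8/5 - 1059 = -5287/5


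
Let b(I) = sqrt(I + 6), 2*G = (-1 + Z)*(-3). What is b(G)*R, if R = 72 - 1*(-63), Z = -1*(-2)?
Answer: 405*sqrt(2)/2 ≈ 286.38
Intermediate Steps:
Z = 2
G = -3/2 (G = ((-1 + 2)*(-3))/2 = (1*(-3))/2 = (1/2)*(-3) = -3/2 ≈ -1.5000)
R = 135 (R = 72 + 63 = 135)
b(I) = sqrt(6 + I)
b(G)*R = sqrt(6 - 3/2)*135 = sqrt(9/2)*135 = (3*sqrt(2)/2)*135 = 405*sqrt(2)/2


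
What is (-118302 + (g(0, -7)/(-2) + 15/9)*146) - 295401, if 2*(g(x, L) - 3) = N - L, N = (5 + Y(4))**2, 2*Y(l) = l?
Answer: -1247168/3 ≈ -4.1572e+5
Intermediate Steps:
Y(l) = l/2
N = 49 (N = (5 + (1/2)*4)**2 = (5 + 2)**2 = 7**2 = 49)
g(x, L) = 55/2 - L/2 (g(x, L) = 3 + (49 - L)/2 = 3 + (49/2 - L/2) = 55/2 - L/2)
(-118302 + (g(0, -7)/(-2) + 15/9)*146) - 295401 = (-118302 + ((55/2 - 1/2*(-7))/(-2) + 15/9)*146) - 295401 = (-118302 + ((55/2 + 7/2)*(-1/2) + 15*(1/9))*146) - 295401 = (-118302 + (31*(-1/2) + 5/3)*146) - 295401 = (-118302 + (-31/2 + 5/3)*146) - 295401 = (-118302 - 83/6*146) - 295401 = (-118302 - 6059/3) - 295401 = -360965/3 - 295401 = -1247168/3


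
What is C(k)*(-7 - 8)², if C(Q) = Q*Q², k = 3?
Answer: 6075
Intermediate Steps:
C(Q) = Q³
C(k)*(-7 - 8)² = 3³*(-7 - 8)² = 27*(-15)² = 27*225 = 6075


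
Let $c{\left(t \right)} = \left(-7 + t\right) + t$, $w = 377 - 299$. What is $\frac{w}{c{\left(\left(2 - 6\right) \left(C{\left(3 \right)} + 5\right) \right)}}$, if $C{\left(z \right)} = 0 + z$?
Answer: $- \frac{78}{71} \approx -1.0986$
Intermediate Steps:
$C{\left(z \right)} = z$
$w = 78$ ($w = 377 - 299 = 78$)
$c{\left(t \right)} = -7 + 2 t$
$\frac{w}{c{\left(\left(2 - 6\right) \left(C{\left(3 \right)} + 5\right) \right)}} = \frac{78}{-7 + 2 \left(2 - 6\right) \left(3 + 5\right)} = \frac{78}{-7 + 2 \left(2 - 6\right) 8} = \frac{78}{-7 + 2 \left(\left(-4\right) 8\right)} = \frac{78}{-7 + 2 \left(-32\right)} = \frac{78}{-7 - 64} = \frac{78}{-71} = 78 \left(- \frac{1}{71}\right) = - \frac{78}{71}$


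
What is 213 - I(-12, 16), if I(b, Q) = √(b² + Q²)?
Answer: 193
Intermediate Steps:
I(b, Q) = √(Q² + b²)
213 - I(-12, 16) = 213 - √(16² + (-12)²) = 213 - √(256 + 144) = 213 - √400 = 213 - 1*20 = 213 - 20 = 193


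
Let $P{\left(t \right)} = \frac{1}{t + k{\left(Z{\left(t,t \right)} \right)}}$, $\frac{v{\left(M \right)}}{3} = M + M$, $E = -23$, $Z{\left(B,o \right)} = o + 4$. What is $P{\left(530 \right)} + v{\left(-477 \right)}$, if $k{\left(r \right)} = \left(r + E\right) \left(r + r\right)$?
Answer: $- \frac{1563447635}{546278} \approx -2862.0$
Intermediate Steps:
$Z{\left(B,o \right)} = 4 + o$
$v{\left(M \right)} = 6 M$ ($v{\left(M \right)} = 3 \left(M + M\right) = 3 \cdot 2 M = 6 M$)
$k{\left(r \right)} = 2 r \left(-23 + r\right)$ ($k{\left(r \right)} = \left(r - 23\right) \left(r + r\right) = \left(-23 + r\right) 2 r = 2 r \left(-23 + r\right)$)
$P{\left(t \right)} = \frac{1}{t + 2 \left(-19 + t\right) \left(4 + t\right)}$ ($P{\left(t \right)} = \frac{1}{t + 2 \left(4 + t\right) \left(-23 + \left(4 + t\right)\right)} = \frac{1}{t + 2 \left(4 + t\right) \left(-19 + t\right)} = \frac{1}{t + 2 \left(-19 + t\right) \left(4 + t\right)}$)
$P{\left(530 \right)} + v{\left(-477 \right)} = \frac{1}{530 + 2 \left(-19 + 530\right) \left(4 + 530\right)} + 6 \left(-477\right) = \frac{1}{530 + 2 \cdot 511 \cdot 534} - 2862 = \frac{1}{530 + 545748} - 2862 = \frac{1}{546278} - 2862 = - \frac{1563447635}{546278}$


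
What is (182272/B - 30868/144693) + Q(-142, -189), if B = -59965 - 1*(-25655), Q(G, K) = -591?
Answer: -1480701455053/2482208415 ≈ -596.53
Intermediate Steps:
B = -34310 (B = -59965 + 25655 = -34310)
(182272/B - 30868/144693) + Q(-142, -189) = (182272/(-34310) - 30868/144693) - 591 = (182272*(-1/34310) - 30868*1/144693) - 591 = (-91136/17155 - 30868/144693) - 591 = -13716281788/2482208415 - 591 = -1480701455053/2482208415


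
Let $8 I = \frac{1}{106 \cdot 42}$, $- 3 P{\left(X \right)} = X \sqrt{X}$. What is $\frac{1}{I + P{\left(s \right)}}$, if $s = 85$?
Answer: $- \frac{11872}{28852489941333} - \frac{11980272640 \sqrt{85}}{28852489941333} \approx -0.0038282$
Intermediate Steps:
$P{\left(X \right)} = - \frac{X^{\frac{3}{2}}}{3}$ ($P{\left(X \right)} = - \frac{X \sqrt{X}}{3} = - \frac{X^{\frac{3}{2}}}{3}$)
$I = \frac{1}{35616}$ ($I = \frac{1}{8 \cdot 106 \cdot 42} = \frac{1}{8 \cdot 4452} = \frac{1}{8} \cdot \frac{1}{4452} = \frac{1}{35616} \approx 2.8077 \cdot 10^{-5}$)
$\frac{1}{I + P{\left(s \right)}} = \frac{1}{\frac{1}{35616} - \frac{85^{\frac{3}{2}}}{3}} = \frac{1}{\frac{1}{35616} - \frac{85 \sqrt{85}}{3}}$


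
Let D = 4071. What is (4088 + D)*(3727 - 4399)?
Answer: -5482848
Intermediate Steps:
(4088 + D)*(3727 - 4399) = (4088 + 4071)*(3727 - 4399) = 8159*(-672) = -5482848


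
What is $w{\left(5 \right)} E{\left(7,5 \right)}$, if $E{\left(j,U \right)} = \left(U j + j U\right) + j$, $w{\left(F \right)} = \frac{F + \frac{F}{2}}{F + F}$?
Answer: $\frac{231}{4} \approx 57.75$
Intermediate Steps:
$w{\left(F \right)} = \frac{3}{4}$ ($w{\left(F \right)} = \frac{F + F \frac{1}{2}}{2 F} = \left(F + \frac{F}{2}\right) \frac{1}{2 F} = \frac{3 F}{2} \frac{1}{2 F} = \frac{3}{4}$)
$E{\left(j,U \right)} = j + 2 U j$ ($E{\left(j,U \right)} = \left(U j + U j\right) + j = 2 U j + j = j + 2 U j$)
$w{\left(5 \right)} E{\left(7,5 \right)} = \frac{3 \cdot 7 \left(1 + 2 \cdot 5\right)}{4} = \frac{3 \cdot 7 \left(1 + 10\right)}{4} = \frac{3 \cdot 7 \cdot 11}{4} = \frac{3}{4} \cdot 77 = \frac{231}{4}$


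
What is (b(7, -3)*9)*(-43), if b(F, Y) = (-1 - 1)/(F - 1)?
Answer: 129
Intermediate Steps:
b(F, Y) = -2/(-1 + F)
(b(7, -3)*9)*(-43) = (-2/(-1 + 7)*9)*(-43) = (-2/6*9)*(-43) = (-2*⅙*9)*(-43) = -⅓*9*(-43) = -3*(-43) = 129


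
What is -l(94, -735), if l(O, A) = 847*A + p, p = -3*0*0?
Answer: 622545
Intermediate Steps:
p = 0 (p = 0*0 = 0)
l(O, A) = 847*A (l(O, A) = 847*A + 0 = 847*A)
-l(94, -735) = -847*(-735) = -1*(-622545) = 622545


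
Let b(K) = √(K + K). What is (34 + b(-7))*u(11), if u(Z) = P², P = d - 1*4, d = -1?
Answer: 850 + 25*I*√14 ≈ 850.0 + 93.541*I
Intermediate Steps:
P = -5 (P = -1 - 1*4 = -1 - 4 = -5)
b(K) = √2*√K (b(K) = √(2*K) = √2*√K)
u(Z) = 25 (u(Z) = (-5)² = 25)
(34 + b(-7))*u(11) = (34 + √2*√(-7))*25 = (34 + √2*(I*√7))*25 = (34 + I*√14)*25 = 850 + 25*I*√14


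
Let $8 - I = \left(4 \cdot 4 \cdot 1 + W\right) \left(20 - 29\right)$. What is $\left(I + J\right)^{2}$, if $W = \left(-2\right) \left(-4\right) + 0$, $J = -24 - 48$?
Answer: $23104$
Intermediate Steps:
$J = -72$ ($J = -24 - 48 = -72$)
$W = 8$ ($W = 8 + 0 = 8$)
$I = 224$ ($I = 8 - \left(4 \cdot 4 \cdot 1 + 8\right) \left(20 - 29\right) = 8 - \left(16 \cdot 1 + 8\right) \left(-9\right) = 8 - \left(16 + 8\right) \left(-9\right) = 8 - 24 \left(-9\right) = 8 - -216 = 8 + 216 = 224$)
$\left(I + J\right)^{2} = \left(224 - 72\right)^{2} = 152^{2} = 23104$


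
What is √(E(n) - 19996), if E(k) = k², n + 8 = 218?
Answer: 2*√6026 ≈ 155.25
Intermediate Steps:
n = 210 (n = -8 + 218 = 210)
√(E(n) - 19996) = √(210² - 19996) = √(44100 - 19996) = √24104 = 2*√6026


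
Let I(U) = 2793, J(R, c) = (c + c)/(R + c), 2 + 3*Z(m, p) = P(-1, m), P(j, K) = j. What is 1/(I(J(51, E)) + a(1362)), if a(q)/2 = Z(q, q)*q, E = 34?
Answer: 1/69 ≈ 0.014493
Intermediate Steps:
Z(m, p) = -1 (Z(m, p) = -⅔ + (⅓)*(-1) = -⅔ - ⅓ = -1)
J(R, c) = 2*c/(R + c) (J(R, c) = (2*c)/(R + c) = 2*c/(R + c))
a(q) = -2*q (a(q) = 2*(-q) = -2*q)
1/(I(J(51, E)) + a(1362)) = 1/(2793 - 2*1362) = 1/(2793 - 2724) = 1/69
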